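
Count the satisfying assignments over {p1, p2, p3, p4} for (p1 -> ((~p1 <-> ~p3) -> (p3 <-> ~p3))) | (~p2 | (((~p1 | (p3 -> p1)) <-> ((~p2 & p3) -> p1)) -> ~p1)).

14

Initial set: {T ((p1 -> ((~p1 <-> ~p3) -> (p3 <-> ~p3))) | (~p2 | (((~p1 | (p3 -> p1)) <-> ((~p2 & p3) -> p1)) -> ~p1)))}.
T ((p1 -> ((~p1 <-> ~p3) -> (p3 <-> ~p3))) | (~p2 | (((~p1 | (p3 -> p1)) <-> ((~p2 & p3) -> p1)) -> ~p1))): β-rule — branch into T (p1 -> ((~p1 <-> ~p3) -> (p3 <-> ~p3)))  //  T (~p2 | (((~p1 | (p3 -> p1)) <-> ((~p2 & p3) -> p1)) -> ~p1)).
  branch 1 (add T (p1 -> ((~p1 <-> ~p3) -> (p3 <-> ~p3)))):
    T (p1 -> ((~p1 <-> ~p3) -> (p3 <-> ~p3))): β-rule — branch into F p1  //  T ((~p1 <-> ~p3) -> (p3 <-> ~p3)).
      branch 1.1 (add F p1):
        ○ open, literals {p1=F}.
      branch 1.2 (add T ((~p1 <-> ~p3) -> (p3 <-> ~p3))):
        T ((~p1 <-> ~p3) -> (p3 <-> ~p3)): β-rule — branch into F (~p1 <-> ~p3)  //  T (p3 <-> ~p3).
          branch 1.2.1 (add F (~p1 <-> ~p3)):
            F (~p1 <-> ~p3): β-rule — branch into T ~p1, F ~p3  //  F ~p1, T ~p3.
              branch 1.2.1.1 (add T ~p1, F ~p3):
                ○ open, literals {p1=F, p3=T}.
              branch 1.2.1.2 (add F ~p1, T ~p3):
                ○ open, literals {p1=T, p3=F}.
          branch 1.2.2 (add T (p3 <-> ~p3)):
            T (p3 <-> ~p3): β-rule — branch into T p3, T ~p3  //  F p3, F ~p3.
              branch 1.2.2.1 (add T p3, T ~p3):
                × closes — contains both p3 and ~p3.
              branch 1.2.2.2 (add F p3, F ~p3):
                × closes — contains both p3 and ~p3.
  branch 2 (add T (~p2 | (((~p1 | (p3 -> p1)) <-> ((~p2 & p3) -> p1)) -> ~p1))):
    T (~p2 | (((~p1 | (p3 -> p1)) <-> ((~p2 & p3) -> p1)) -> ~p1)): β-rule — branch into T ~p2  //  T (((~p1 | (p3 -> p1)) <-> ((~p2 & p3) -> p1)) -> ~p1).
      branch 2.1 (add T ~p2):
        ○ open, literals {p2=F}.
      branch 2.2 (add T (((~p1 | (p3 -> p1)) <-> ((~p2 & p3) -> p1)) -> ~p1)):
        T (((~p1 | (p3 -> p1)) <-> ((~p2 & p3) -> p1)) -> ~p1): β-rule — branch into F ((~p1 | (p3 -> p1)) <-> ((~p2 & p3) -> p1))  //  T ~p1.
          branch 2.2.1 (add F ((~p1 | (p3 -> p1)) <-> ((~p2 & p3) -> p1))):
            F ((~p1 | (p3 -> p1)) <-> ((~p2 & p3) -> p1)): β-rule — branch into T (~p1 | (p3 -> p1)), F ((~p2 & p3) -> p1)  //  F (~p1 | (p3 -> p1)), T ((~p2 & p3) -> p1).
              branch 2.2.1.1 (add T (~p1 | (p3 -> p1)), F ((~p2 & p3) -> p1)):
                F ((~p2 & p3) -> p1): α-rule — add T (~p2 & p3), F p1.
                T (~p2 & p3): α-rule — add T ~p2, T p3.
                T (~p1 | (p3 -> p1)): β-rule — branch into T ~p1  //  T (p3 -> p1).
                  branch 2.2.1.1.1 (add T ~p1):
                    ○ open, literals {p1=F, p2=F, p3=T}.
                  branch 2.2.1.1.2 (add T (p3 -> p1)):
                    T (p3 -> p1): β-rule — branch into F p3  //  T p1.
                      branch 2.2.1.1.2.1 (add F p3):
                        × closes — contains both p3 and ~p3.
                      branch 2.2.1.1.2.2 (add T p1):
                        × closes — contains both p1 and ~p1.
              branch 2.2.1.2 (add F (~p1 | (p3 -> p1)), T ((~p2 & p3) -> p1)):
                F (~p1 | (p3 -> p1)): α-rule — add F ~p1, F (p3 -> p1).
                F (p3 -> p1): α-rule — add T p3, F p1.
                × closes — contains both p1 and ~p1.
          branch 2.2.2 (add T ~p1):
            ○ open, literals {p1=F}.
5 branches closed, 6 open.
Each open branch fixes some atoms; the unmentioned ones are free. Counting distinct full assignments: branch {p1=F} (p2, p3, p4) contributes 8 new; branch {p1=F, p3=T} (p2, p4) contributes 0 new; branch {p1=T, p3=F} (p2, p4) contributes 4 new; branch {p2=F} (p1, p3, p4) contributes 2 new; branch {p1=F, p2=F, p3=T} (p4) contributes 0 new; branch {p1=F} (p2, p3, p4) contributes 0 new. Total: 14.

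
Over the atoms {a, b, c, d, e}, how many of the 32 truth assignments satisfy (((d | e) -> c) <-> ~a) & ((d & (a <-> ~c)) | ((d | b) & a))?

Initial set: {((((d | e) -> c) <-> ~a) & ((d & (a <-> ~c)) | ((d | b) & a)))}.
((((d | e) -> c) <-> ~a) & ((d & (a <-> ~c)) | ((d | b) & a))): α-rule — add (((d | e) -> c) <-> ~a), ((d & (a <-> ~c)) | ((d | b) & a)).
(((d | e) -> c) <-> ~a): β-rule — branch into ((d | e) -> c), ~a  //  ~((d | e) -> c), ~~a.
  branch 1 (add ((d | e) -> c), ~a):
    ((d & (a <-> ~c)) | ((d | b) & a)): β-rule — branch into (d & (a <-> ~c))  //  ((d | b) & a).
      branch 1.1 (add (d & (a <-> ~c))):
        (d & (a <-> ~c)): α-rule — add d, (a <-> ~c).
        ((d | e) -> c): β-rule — branch into ~(d | e)  //  c.
          branch 1.1.1 (add ~(d | e)):
            ~(d | e): α-rule — add ~d, ~e.
            × closes — contains both d and ~d.
          branch 1.1.2 (add c):
            (a <-> ~c): β-rule — branch into a, ~c  //  ~a, ~~c.
              branch 1.1.2.1 (add a, ~c):
                × closes — contains both a and ~a.
              branch 1.1.2.2 (add ~a, ~~c):
                ○ open, literals {a=F, c=T, d=T}.
      branch 1.2 (add ((d | b) & a)):
        ((d | b) & a): α-rule — add (d | b), a.
        × closes — contains both a and ~a.
  branch 2 (add ~((d | e) -> c), ~~a):
    ~((d | e) -> c): α-rule — add (d | e), ~c.
    ((d & (a <-> ~c)) | ((d | b) & a)): β-rule — branch into (d & (a <-> ~c))  //  ((d | b) & a).
      branch 2.1 (add (d & (a <-> ~c))):
        (d & (a <-> ~c)): α-rule — add d, (a <-> ~c).
        (d | e): β-rule — branch into d  //  e.
          branch 2.1.1 (add d):
            (a <-> ~c): β-rule — branch into a, ~c  //  ~a, ~~c.
              branch 2.1.1.1 (add a, ~c):
                ○ open, literals {a=T, c=F, d=T}.
              branch 2.1.1.2 (add ~a, ~~c):
                × closes — contains both a and ~a.
          branch 2.1.2 (add e):
            (a <-> ~c): β-rule — branch into a, ~c  //  ~a, ~~c.
              branch 2.1.2.1 (add a, ~c):
                ○ open, literals {a=T, c=F, d=T, e=T}.
              branch 2.1.2.2 (add ~a, ~~c):
                × closes — contains both a and ~a.
      branch 2.2 (add ((d | b) & a)):
        ((d | b) & a): α-rule — add (d | b), a.
        (d | e): β-rule — branch into d  //  e.
          branch 2.2.1 (add d):
            (d | b): β-rule — branch into d  //  b.
              branch 2.2.1.1 (add d):
                ○ open, literals {a=T, c=F, d=T}.
              branch 2.2.1.2 (add b):
                ○ open, literals {a=T, b=T, c=F, d=T}.
          branch 2.2.2 (add e):
            (d | b): β-rule — branch into d  //  b.
              branch 2.2.2.1 (add d):
                ○ open, literals {a=T, c=F, d=T, e=T}.
              branch 2.2.2.2 (add b):
                ○ open, literals {a=T, b=T, c=F, e=T}.
5 branches closed, 7 open.
Each open branch fixes some atoms; the unmentioned ones are free. Counting distinct full assignments: branch {a=F, c=T, d=T} (b, e) contributes 4 new; branch {a=T, c=F, d=T} (b, e) contributes 4 new; branch {a=T, c=F, d=T, e=T} (b) contributes 0 new; branch {a=T, c=F, d=T} (b, e) contributes 0 new; branch {a=T, b=T, c=F, d=T} (e) contributes 0 new; branch {a=T, c=F, d=T, e=T} (b) contributes 0 new; branch {a=T, b=T, c=F, e=T} (d) contributes 1 new. Total: 9.

9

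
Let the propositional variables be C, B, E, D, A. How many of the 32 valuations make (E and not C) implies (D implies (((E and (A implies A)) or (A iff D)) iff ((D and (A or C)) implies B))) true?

Initial set: {((E and not C) implies (D implies (((E and (A implies A)) or (A iff D)) iff ((D and (A or C)) implies B))))}.
((E and not C) implies (D implies (((E and (A implies A)) or (A iff D)) iff ((D and (A or C)) implies B)))): β-rule — branch into not (E and not C)  //  (D implies (((E and (A implies A)) or (A iff D)) iff ((D and (A or C)) implies B))).
  branch 1 (add not (E and not C)):
    not (E and not C): β-rule — branch into not E  //  not not C.
      branch 1.1 (add not E):
        ○ open, literals {E=false}.
      branch 1.2 (add not not C):
        ○ open, literals {C=true}.
  branch 2 (add (D implies (((E and (A implies A)) or (A iff D)) iff ((D and (A or C)) implies B)))):
    (D implies (((E and (A implies A)) or (A iff D)) iff ((D and (A or C)) implies B))): β-rule — branch into not D  //  (((E and (A implies A)) or (A iff D)) iff ((D and (A or C)) implies B)).
      branch 2.1 (add not D):
        ○ open, literals {D=false}.
      branch 2.2 (add (((E and (A implies A)) or (A iff D)) iff ((D and (A or C)) implies B))):
        (((E and (A implies A)) or (A iff D)) iff ((D and (A or C)) implies B)): β-rule — branch into ((E and (A implies A)) or (A iff D)), ((D and (A or C)) implies B)  //  not ((E and (A implies A)) or (A iff D)), not ((D and (A or C)) implies B).
          branch 2.2.1 (add ((E and (A implies A)) or (A iff D)), ((D and (A or C)) implies B)):
            ((E and (A implies A)) or (A iff D)): β-rule — branch into (E and (A implies A))  //  (A iff D).
              branch 2.2.1.1 (add (E and (A implies A))):
                (E and (A implies A)): α-rule — add E, (A implies A).
                ((D and (A or C)) implies B): β-rule — branch into not (D and (A or C))  //  B.
                  branch 2.2.1.1.1 (add not (D and (A or C))):
                    (A implies A): β-rule — branch into not A  //  A.
                      branch 2.2.1.1.1.1 (add not A):
                        not (D and (A or C)): β-rule — branch into not D  //  not (A or C).
                          branch 2.2.1.1.1.1.1 (add not D):
                            ○ open, literals {A=false, D=false, E=true}.
                          branch 2.2.1.1.1.1.2 (add not (A or C)):
                            not (A or C): α-rule — add not A, not C.
                            ○ open, literals {A=false, C=false, E=true}.
                      branch 2.2.1.1.1.2 (add A):
                        not (D and (A or C)): β-rule — branch into not D  //  not (A or C).
                          branch 2.2.1.1.1.2.1 (add not D):
                            ○ open, literals {A=true, D=false, E=true}.
                          branch 2.2.1.1.1.2.2 (add not (A or C)):
                            not (A or C): α-rule — add not A, not C.
                            × closes — contains both A and not A.
                  branch 2.2.1.1.2 (add B):
                    (A implies A): β-rule — branch into not A  //  A.
                      branch 2.2.1.1.2.1 (add not A):
                        ○ open, literals {A=false, B=true, E=true}.
                      branch 2.2.1.1.2.2 (add A):
                        ○ open, literals {A=true, B=true, E=true}.
              branch 2.2.1.2 (add (A iff D)):
                ((D and (A or C)) implies B): β-rule — branch into not (D and (A or C))  //  B.
                  branch 2.2.1.2.1 (add not (D and (A or C))):
                    (A iff D): β-rule — branch into A, D  //  not A, not D.
                      branch 2.2.1.2.1.1 (add A, D):
                        not (D and (A or C)): β-rule — branch into not D  //  not (A or C).
                          branch 2.2.1.2.1.1.1 (add not D):
                            × closes — contains both D and not D.
                          branch 2.2.1.2.1.1.2 (add not (A or C)):
                            not (A or C): α-rule — add not A, not C.
                            × closes — contains both A and not A.
                      branch 2.2.1.2.1.2 (add not A, not D):
                        not (D and (A or C)): β-rule — branch into not D  //  not (A or C).
                          branch 2.2.1.2.1.2.1 (add not D):
                            ○ open, literals {A=false, D=false}.
                          branch 2.2.1.2.1.2.2 (add not (A or C)):
                            not (A or C): α-rule — add not A, not C.
                            ○ open, literals {A=false, C=false, D=false}.
                  branch 2.2.1.2.2 (add B):
                    (A iff D): β-rule — branch into A, D  //  not A, not D.
                      branch 2.2.1.2.2.1 (add A, D):
                        ○ open, literals {A=true, B=true, D=true}.
                      branch 2.2.1.2.2.2 (add not A, not D):
                        ○ open, literals {A=false, B=true, D=false}.
          branch 2.2.2 (add not ((E and (A implies A)) or (A iff D)), not ((D and (A or C)) implies B)):
            not ((E and (A implies A)) or (A iff D)): α-rule — add not (E and (A implies A)), not (A iff D).
            not ((D and (A or C)) implies B): α-rule — add (D and (A or C)), not B.
            (D and (A or C)): α-rule — add D, (A or C).
            not (E and (A implies A)): β-rule — branch into not E  //  not (A implies A).
              branch 2.2.2.1 (add not E):
                not (A iff D): β-rule — branch into A, not D  //  not A, D.
                  branch 2.2.2.1.1 (add A, not D):
                    × closes — contains both D and not D.
                  branch 2.2.2.1.2 (add not A, D):
                    (A or C): β-rule — branch into A  //  C.
                      branch 2.2.2.1.2.1 (add A):
                        × closes — contains both A and not A.
                      branch 2.2.2.1.2.2 (add C):
                        ○ open, literals {A=false, B=false, C=true, D=true, E=false}.
              branch 2.2.2.2 (add not (A implies A)):
                not (A implies A): α-rule — add A, not A.
                × closes — contains both A and not A.
6 branches closed, 13 open.
Each open branch fixes some atoms; the unmentioned ones are free. Counting distinct full assignments: branch {E=false} (C, B, D, A) contributes 16 new; branch {C=true} (B, E, D, A) contributes 8 new; branch {D=false} (C, B, E, A) contributes 4 new; branch {A=false, D=false, E=true} (C, B) contributes 0 new; branch {A=false, C=false, E=true} (B, D) contributes 2 new; branch {A=true, D=false, E=true} (C, B) contributes 0 new; branch {A=false, B=true, E=true} (C, D) contributes 0 new; branch {A=true, B=true, E=true} (C, D) contributes 1 new; branch {A=false, D=false} (C, B, E) contributes 0 new; branch {A=false, C=false, D=false} (B, E) contributes 0 new; branch {A=true, B=true, D=true} (C, E) contributes 0 new; branch {A=false, B=true, D=false} (C, E) contributes 0 new; branch {A=false, B=false, C=true, D=true, E=false} (none free) contributes 0 new. Total: 31.

31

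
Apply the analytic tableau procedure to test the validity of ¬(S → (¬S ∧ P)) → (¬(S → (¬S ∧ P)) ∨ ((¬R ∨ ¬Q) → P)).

Valid

Assume the negation and expand:
Initial set: {¬(¬(S → (¬S ∧ P)) → (¬(S → (¬S ∧ P)) ∨ ((¬R ∨ ¬Q) → P)))}.
¬(¬(S → (¬S ∧ P)) → (¬(S → (¬S ∧ P)) ∨ ((¬R ∨ ¬Q) → P))): α-rule — add ¬(S → (¬S ∧ P)), ¬(¬(S → (¬S ∧ P)) ∨ ((¬R ∨ ¬Q) → P)).
¬(S → (¬S ∧ P)): α-rule — add S, ¬(¬S ∧ P).
¬(¬(S → (¬S ∧ P)) ∨ ((¬R ∨ ¬Q) → P)): α-rule — add ¬¬(S → (¬S ∧ P)), ¬((¬R ∨ ¬Q) → P).
¬((¬R ∨ ¬Q) → P): α-rule — add (¬R ∨ ¬Q), ¬P.
¬(¬S ∧ P): β-rule — branch into ¬¬S  //  ¬P.
  branch 1 (add ¬¬S):
    ¬¬(S → (¬S ∧ P)): β-rule — branch into ¬S  //  (¬S ∧ P).
      branch 1.1 (add ¬S):
        × closes — contains both S and ¬S.
      branch 1.2 (add (¬S ∧ P)):
        (¬S ∧ P): α-rule — add ¬S, P.
        × closes — contains both S and ¬S.
  branch 2 (add ¬P):
    ¬¬(S → (¬S ∧ P)): β-rule — branch into ¬S  //  (¬S ∧ P).
      branch 2.1 (add ¬S):
        × closes — contains both S and ¬S.
      branch 2.2 (add (¬S ∧ P)):
        (¬S ∧ P): α-rule — add ¬S, P.
        × closes — contains both S and ¬S.
All 4 branches close.
Every branch closed, so the negation is unsatisfiable and the formula is valid.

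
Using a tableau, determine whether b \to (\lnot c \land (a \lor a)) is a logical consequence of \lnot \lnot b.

No

Initial set: {\lnot \lnot b; \lnot (b \to (\lnot c \land (a \lor a)))}.
\lnot \lnot b: drop double negation, giving b.
\lnot (b \to (\lnot c \land (a \lor a))): α-rule — add b, \lnot (\lnot c \land (a \lor a)).
\lnot (\lnot c \land (a \lor a)): β-rule — branch into \lnot \lnot c  //  \lnot (a \lor a).
  branch 1 (add \lnot \lnot c):
    ○ open, literals {b=T, c=T}.
  branch 2 (add \lnot (a \lor a)):
    \lnot (a \lor a): α-rule — add \lnot a, \lnot a.
    ○ open, literals {a=F, b=T}.
0 branches closed, 2 open.
An open branch gives a countermodel: b=T, c=T (unmentioned atoms arbitrary); the premises hold there but the conclusion fails.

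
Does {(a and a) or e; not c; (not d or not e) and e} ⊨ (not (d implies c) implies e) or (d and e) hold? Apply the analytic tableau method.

Yes

Initial set: {((a and a) or e); not c; ((not d or not e) and e); not ((not (d implies c) implies e) or (d and e))}.
((not d or not e) and e): α-rule — add (not d or not e), e.
not ((not (d implies c) implies e) or (d and e)): α-rule — add not (not (d implies c) implies e), not (d and e).
not (not (d implies c) implies e): α-rule — add not (d implies c), not e.
× closes — contains both e and not e.
All 1 branch closes.
Every branch closed, so the premises entail the conclusion.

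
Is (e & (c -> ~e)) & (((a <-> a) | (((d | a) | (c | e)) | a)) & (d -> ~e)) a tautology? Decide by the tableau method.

Assume the negation and expand:
Initial set: {~((e & (c -> ~e)) & (((a <-> a) | (((d | a) | (c | e)) | a)) & (d -> ~e)))}.
~((e & (c -> ~e)) & (((a <-> a) | (((d | a) | (c | e)) | a)) & (d -> ~e))): β-rule — branch into ~(e & (c -> ~e))  //  ~(((a <-> a) | (((d | a) | (c | e)) | a)) & (d -> ~e)).
  branch 1 (add ~(e & (c -> ~e))):
    ~(e & (c -> ~e)): β-rule — branch into ~e  //  ~(c -> ~e).
      branch 1.1 (add ~e):
        ○ open, literals {e=F}.
      branch 1.2 (add ~(c -> ~e)):
        ~(c -> ~e): α-rule — add c, ~~e.
        ○ open, literals {c=T, e=T}.
  branch 2 (add ~(((a <-> a) | (((d | a) | (c | e)) | a)) & (d -> ~e))):
    ~(((a <-> a) | (((d | a) | (c | e)) | a)) & (d -> ~e)): β-rule — branch into ~((a <-> a) | (((d | a) | (c | e)) | a))  //  ~(d -> ~e).
      branch 2.1 (add ~((a <-> a) | (((d | a) | (c | e)) | a))):
        ~((a <-> a) | (((d | a) | (c | e)) | a)): α-rule — add ~(a <-> a), ~(((d | a) | (c | e)) | a).
        ~(((d | a) | (c | e)) | a): α-rule — add ~((d | a) | (c | e)), ~a.
        ~((d | a) | (c | e)): α-rule — add ~(d | a), ~(c | e).
        ~(d | a): α-rule — add ~d, ~a.
        ~(c | e): α-rule — add ~c, ~e.
        ~(a <-> a): β-rule — branch into a, ~a  //  ~a, a.
          branch 2.1.1 (add a, ~a):
            × closes — contains both a and ~a.
          branch 2.1.2 (add ~a, a):
            × closes — contains both a and ~a.
      branch 2.2 (add ~(d -> ~e)):
        ~(d -> ~e): α-rule — add d, ~~e.
        ○ open, literals {d=T, e=T}.
2 branches closed, 3 open.
An open branch gives a countermodel: e=F (unmentioned atoms arbitrary); under it the original formula is false.

Not valid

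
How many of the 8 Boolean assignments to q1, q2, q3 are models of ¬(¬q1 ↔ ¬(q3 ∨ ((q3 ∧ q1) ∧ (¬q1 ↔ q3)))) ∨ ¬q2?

6

Initial set: {(¬(¬q1 ↔ ¬(q3 ∨ ((q3 ∧ q1) ∧ (¬q1 ↔ q3)))) ∨ ¬q2)}.
(¬(¬q1 ↔ ¬(q3 ∨ ((q3 ∧ q1) ∧ (¬q1 ↔ q3)))) ∨ ¬q2): β-rule — branch into ¬(¬q1 ↔ ¬(q3 ∨ ((q3 ∧ q1) ∧ (¬q1 ↔ q3))))  //  ¬q2.
  branch 1 (add ¬(¬q1 ↔ ¬(q3 ∨ ((q3 ∧ q1) ∧ (¬q1 ↔ q3))))):
    ¬(¬q1 ↔ ¬(q3 ∨ ((q3 ∧ q1) ∧ (¬q1 ↔ q3)))): β-rule — branch into ¬q1, ¬¬(q3 ∨ ((q3 ∧ q1) ∧ (¬q1 ↔ q3)))  //  ¬¬q1, ¬(q3 ∨ ((q3 ∧ q1) ∧ (¬q1 ↔ q3))).
      branch 1.1 (add ¬q1, ¬¬(q3 ∨ ((q3 ∧ q1) ∧ (¬q1 ↔ q3)))):
        ¬¬(q3 ∨ ((q3 ∧ q1) ∧ (¬q1 ↔ q3))): β-rule — branch into q3  //  ((q3 ∧ q1) ∧ (¬q1 ↔ q3)).
          branch 1.1.1 (add q3):
            ○ open, literals {q1=false, q3=true}.
          branch 1.1.2 (add ((q3 ∧ q1) ∧ (¬q1 ↔ q3))):
            ((q3 ∧ q1) ∧ (¬q1 ↔ q3)): α-rule — add (q3 ∧ q1), (¬q1 ↔ q3).
            (q3 ∧ q1): α-rule — add q3, q1.
            × closes — contains both q1 and ¬q1.
      branch 1.2 (add ¬¬q1, ¬(q3 ∨ ((q3 ∧ q1) ∧ (¬q1 ↔ q3)))):
        ¬(q3 ∨ ((q3 ∧ q1) ∧ (¬q1 ↔ q3))): α-rule — add ¬q3, ¬((q3 ∧ q1) ∧ (¬q1 ↔ q3)).
        ¬((q3 ∧ q1) ∧ (¬q1 ↔ q3)): β-rule — branch into ¬(q3 ∧ q1)  //  ¬(¬q1 ↔ q3).
          branch 1.2.1 (add ¬(q3 ∧ q1)):
            ¬(q3 ∧ q1): β-rule — branch into ¬q3  //  ¬q1.
              branch 1.2.1.1 (add ¬q3):
                ○ open, literals {q1=true, q3=false}.
              branch 1.2.1.2 (add ¬q1):
                × closes — contains both q1 and ¬q1.
          branch 1.2.2 (add ¬(¬q1 ↔ q3)):
            ¬(¬q1 ↔ q3): β-rule — branch into ¬q1, ¬q3  //  ¬¬q1, q3.
              branch 1.2.2.1 (add ¬q1, ¬q3):
                × closes — contains both q1 and ¬q1.
              branch 1.2.2.2 (add ¬¬q1, q3):
                × closes — contains both q3 and ¬q3.
  branch 2 (add ¬q2):
    ○ open, literals {q2=false}.
4 branches closed, 3 open.
Each open branch fixes some atoms; the unmentioned ones are free. Counting distinct full assignments: branch {q1=false, q3=true} (q2) contributes 2 new; branch {q1=true, q3=false} (q2) contributes 2 new; branch {q2=false} (q1, q3) contributes 2 new. Total: 6.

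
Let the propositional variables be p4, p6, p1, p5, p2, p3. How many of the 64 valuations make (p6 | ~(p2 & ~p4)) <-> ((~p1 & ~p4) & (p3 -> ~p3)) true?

Initial set: {((p6 | ~(p2 & ~p4)) <-> ((~p1 & ~p4) & (p3 -> ~p3)))}.
((p6 | ~(p2 & ~p4)) <-> ((~p1 & ~p4) & (p3 -> ~p3))): β-rule — branch into (p6 | ~(p2 & ~p4)), ((~p1 & ~p4) & (p3 -> ~p3))  //  ~(p6 | ~(p2 & ~p4)), ~((~p1 & ~p4) & (p3 -> ~p3)).
  branch 1 (add (p6 | ~(p2 & ~p4)), ((~p1 & ~p4) & (p3 -> ~p3))):
    ((~p1 & ~p4) & (p3 -> ~p3)): α-rule — add (~p1 & ~p4), (p3 -> ~p3).
    (~p1 & ~p4): α-rule — add ~p1, ~p4.
    (p6 | ~(p2 & ~p4)): β-rule — branch into p6  //  ~(p2 & ~p4).
      branch 1.1 (add p6):
        (p3 -> ~p3): β-rule — branch into ~p3  //  ~p3.
          branch 1.1.1 (add ~p3):
            ○ open, literals {p1=0, p3=0, p4=0, p6=1}.
          branch 1.1.2 (add ~p3):
            ○ open, literals {p1=0, p3=0, p4=0, p6=1}.
      branch 1.2 (add ~(p2 & ~p4)):
        (p3 -> ~p3): β-rule — branch into ~p3  //  ~p3.
          branch 1.2.1 (add ~p3):
            ~(p2 & ~p4): β-rule — branch into ~p2  //  ~~p4.
              branch 1.2.1.1 (add ~p2):
                ○ open, literals {p1=0, p2=0, p3=0, p4=0}.
              branch 1.2.1.2 (add ~~p4):
                × closes — contains both p4 and ~p4.
          branch 1.2.2 (add ~p3):
            ~(p2 & ~p4): β-rule — branch into ~p2  //  ~~p4.
              branch 1.2.2.1 (add ~p2):
                ○ open, literals {p1=0, p2=0, p3=0, p4=0}.
              branch 1.2.2.2 (add ~~p4):
                × closes — contains both p4 and ~p4.
  branch 2 (add ~(p6 | ~(p2 & ~p4)), ~((~p1 & ~p4) & (p3 -> ~p3))):
    ~(p6 | ~(p2 & ~p4)): α-rule — add ~p6, ~~(p2 & ~p4).
    ~~(p2 & ~p4): α-rule — add p2, ~p4.
    ~((~p1 & ~p4) & (p3 -> ~p3)): β-rule — branch into ~(~p1 & ~p4)  //  ~(p3 -> ~p3).
      branch 2.1 (add ~(~p1 & ~p4)):
        ~(~p1 & ~p4): β-rule — branch into ~~p1  //  ~~p4.
          branch 2.1.1 (add ~~p1):
            ○ open, literals {p1=1, p2=1, p4=0, p6=0}.
          branch 2.1.2 (add ~~p4):
            × closes — contains both p4 and ~p4.
      branch 2.2 (add ~(p3 -> ~p3)):
        ~(p3 -> ~p3): α-rule — add p3, ~~p3.
        ○ open, literals {p2=1, p3=1, p4=0, p6=0}.
3 branches closed, 6 open.
Each open branch fixes some atoms; the unmentioned ones are free. Counting distinct full assignments: branch {p1=0, p3=0, p4=0, p6=1} (p5, p2) contributes 4 new; branch {p1=0, p3=0, p4=0, p6=1} (p5, p2) contributes 0 new; branch {p1=0, p2=0, p3=0, p4=0} (p6, p5) contributes 2 new; branch {p1=0, p2=0, p3=0, p4=0} (p6, p5) contributes 0 new; branch {p1=1, p2=1, p4=0, p6=0} (p5, p3) contributes 4 new; branch {p2=1, p3=1, p4=0, p6=0} (p1, p5) contributes 2 new. Total: 12.

12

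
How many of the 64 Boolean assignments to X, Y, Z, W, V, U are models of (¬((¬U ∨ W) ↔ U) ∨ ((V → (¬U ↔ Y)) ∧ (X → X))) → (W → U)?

48

Initial set: {((¬((¬U ∨ W) ↔ U) ∨ ((V → (¬U ↔ Y)) ∧ (X → X))) → (W → U))}.
((¬((¬U ∨ W) ↔ U) ∨ ((V → (¬U ↔ Y)) ∧ (X → X))) → (W → U)): β-rule — branch into ¬(¬((¬U ∨ W) ↔ U) ∨ ((V → (¬U ↔ Y)) ∧ (X → X)))  //  (W → U).
  branch 1 (add ¬(¬((¬U ∨ W) ↔ U) ∨ ((V → (¬U ↔ Y)) ∧ (X → X)))):
    ¬(¬((¬U ∨ W) ↔ U) ∨ ((V → (¬U ↔ Y)) ∧ (X → X))): α-rule — add ¬¬((¬U ∨ W) ↔ U), ¬((V → (¬U ↔ Y)) ∧ (X → X)).
    ¬¬((¬U ∨ W) ↔ U): β-rule — branch into (¬U ∨ W), U  //  ¬(¬U ∨ W), ¬U.
      branch 1.1 (add (¬U ∨ W), U):
        ¬((V → (¬U ↔ Y)) ∧ (X → X)): β-rule — branch into ¬(V → (¬U ↔ Y))  //  ¬(X → X).
          branch 1.1.1 (add ¬(V → (¬U ↔ Y))):
            ¬(V → (¬U ↔ Y)): α-rule — add V, ¬(¬U ↔ Y).
            (¬U ∨ W): β-rule — branch into ¬U  //  W.
              branch 1.1.1.1 (add ¬U):
                × closes — contains both U and ¬U.
              branch 1.1.1.2 (add W):
                ¬(¬U ↔ Y): β-rule — branch into ¬U, ¬Y  //  ¬¬U, Y.
                  branch 1.1.1.2.1 (add ¬U, ¬Y):
                    × closes — contains both U and ¬U.
                  branch 1.1.1.2.2 (add ¬¬U, Y):
                    ○ open, literals {U=T, V=T, W=T, Y=T}.
          branch 1.1.2 (add ¬(X → X)):
            ¬(X → X): α-rule — add X, ¬X.
            × closes — contains both X and ¬X.
      branch 1.2 (add ¬(¬U ∨ W), ¬U):
        ¬(¬U ∨ W): α-rule — add ¬¬U, ¬W.
        × closes — contains both U and ¬U.
  branch 2 (add (W → U)):
    (W → U): β-rule — branch into ¬W  //  U.
      branch 2.1 (add ¬W):
        ○ open, literals {W=F}.
      branch 2.2 (add U):
        ○ open, literals {U=T}.
4 branches closed, 3 open.
Each open branch fixes some atoms; the unmentioned ones are free. Counting distinct full assignments: branch {U=T, V=T, W=T, Y=T} (X, Z) contributes 4 new; branch {W=F} (X, Y, Z, V, U) contributes 32 new; branch {U=T} (X, Y, Z, W, V) contributes 12 new. Total: 48.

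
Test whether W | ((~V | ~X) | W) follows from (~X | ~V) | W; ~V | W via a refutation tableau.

Yes

Initial set: {((~X | ~V) | W); (~V | W); ~(W | ((~V | ~X) | W))}.
~(W | ((~V | ~X) | W)): α-rule — add ~W, ~((~V | ~X) | W).
~((~V | ~X) | W): α-rule — add ~(~V | ~X), ~W.
~(~V | ~X): α-rule — add ~~V, ~~X.
((~X | ~V) | W): β-rule — branch into (~X | ~V)  //  W.
  branch 1 (add (~X | ~V)):
    (~V | W): β-rule — branch into ~V  //  W.
      branch 1.1 (add ~V):
        × closes — contains both V and ~V.
      branch 1.2 (add W):
        × closes — contains both W and ~W.
  branch 2 (add W):
    × closes — contains both W and ~W.
All 3 branches close.
Every branch closed, so the premises entail the conclusion.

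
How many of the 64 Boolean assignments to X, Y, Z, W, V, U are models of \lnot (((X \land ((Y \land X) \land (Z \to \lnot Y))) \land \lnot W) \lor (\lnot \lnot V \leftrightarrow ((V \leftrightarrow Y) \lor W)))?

Initial set: {\lnot (((X \land ((Y \land X) \land (Z \to \lnot Y))) \land \lnot W) \lor (\lnot \lnot V \leftrightarrow ((V \leftrightarrow Y) \lor W)))}.
\lnot (((X \land ((Y \land X) \land (Z \to \lnot Y))) \land \lnot W) \lor (\lnot \lnot V \leftrightarrow ((V \leftrightarrow Y) \lor W))): α-rule — add \lnot ((X \land ((Y \land X) \land (Z \to \lnot Y))) \land \lnot W), \lnot (\lnot \lnot V \leftrightarrow ((V \leftrightarrow Y) \lor W)).
\lnot ((X \land ((Y \land X) \land (Z \to \lnot Y))) \land \lnot W): β-rule — branch into \lnot (X \land ((Y \land X) \land (Z \to \lnot Y)))  //  \lnot \lnot W.
  branch 1 (add \lnot (X \land ((Y \land X) \land (Z \to \lnot Y)))):
    \lnot (\lnot \lnot V \leftrightarrow ((V \leftrightarrow Y) \lor W)): β-rule — branch into \lnot \lnot V, \lnot ((V \leftrightarrow Y) \lor W)  //  \lnot \lnot \lnot V, ((V \leftrightarrow Y) \lor W).
      branch 1.1 (add \lnot \lnot V, \lnot ((V \leftrightarrow Y) \lor W)):
        \lnot \lnot V: drop double negation, giving V.
        \lnot ((V \leftrightarrow Y) \lor W): α-rule — add \lnot (V \leftrightarrow Y), \lnot W.
        \lnot (X \land ((Y \land X) \land (Z \to \lnot Y))): β-rule — branch into \lnot X  //  \lnot ((Y \land X) \land (Z \to \lnot Y)).
          branch 1.1.1 (add \lnot X):
            \lnot (V \leftrightarrow Y): β-rule — branch into V, \lnot Y  //  \lnot V, Y.
              branch 1.1.1.1 (add V, \lnot Y):
                ○ open, literals {V=T, W=F, X=F, Y=F}.
              branch 1.1.1.2 (add \lnot V, Y):
                × closes — contains both V and \lnot V.
          branch 1.1.2 (add \lnot ((Y \land X) \land (Z \to \lnot Y))):
            \lnot (V \leftrightarrow Y): β-rule — branch into V, \lnot Y  //  \lnot V, Y.
              branch 1.1.2.1 (add V, \lnot Y):
                \lnot ((Y \land X) \land (Z \to \lnot Y)): β-rule — branch into \lnot (Y \land X)  //  \lnot (Z \to \lnot Y).
                  branch 1.1.2.1.1 (add \lnot (Y \land X)):
                    \lnot (Y \land X): β-rule — branch into \lnot Y  //  \lnot X.
                      branch 1.1.2.1.1.1 (add \lnot Y):
                        ○ open, literals {V=T, W=F, Y=F}.
                      branch 1.1.2.1.1.2 (add \lnot X):
                        ○ open, literals {V=T, W=F, X=F, Y=F}.
                  branch 1.1.2.1.2 (add \lnot (Z \to \lnot Y)):
                    \lnot (Z \to \lnot Y): α-rule — add Z, \lnot \lnot Y.
                    × closes — contains both Y and \lnot Y.
              branch 1.1.2.2 (add \lnot V, Y):
                × closes — contains both V and \lnot V.
      branch 1.2 (add \lnot \lnot \lnot V, ((V \leftrightarrow Y) \lor W)):
        \lnot \lnot \lnot V: drop double negation, giving \lnot V.
        \lnot (X \land ((Y \land X) \land (Z \to \lnot Y))): β-rule — branch into \lnot X  //  \lnot ((Y \land X) \land (Z \to \lnot Y)).
          branch 1.2.1 (add \lnot X):
            ((V \leftrightarrow Y) \lor W): β-rule — branch into (V \leftrightarrow Y)  //  W.
              branch 1.2.1.1 (add (V \leftrightarrow Y)):
                (V \leftrightarrow Y): β-rule — branch into V, Y  //  \lnot V, \lnot Y.
                  branch 1.2.1.1.1 (add V, Y):
                    × closes — contains both V and \lnot V.
                  branch 1.2.1.1.2 (add \lnot V, \lnot Y):
                    ○ open, literals {V=F, X=F, Y=F}.
              branch 1.2.1.2 (add W):
                ○ open, literals {V=F, W=T, X=F}.
          branch 1.2.2 (add \lnot ((Y \land X) \land (Z \to \lnot Y))):
            ((V \leftrightarrow Y) \lor W): β-rule — branch into (V \leftrightarrow Y)  //  W.
              branch 1.2.2.1 (add (V \leftrightarrow Y)):
                \lnot ((Y \land X) \land (Z \to \lnot Y)): β-rule — branch into \lnot (Y \land X)  //  \lnot (Z \to \lnot Y).
                  branch 1.2.2.1.1 (add \lnot (Y \land X)):
                    (V \leftrightarrow Y): β-rule — branch into V, Y  //  \lnot V, \lnot Y.
                      branch 1.2.2.1.1.1 (add V, Y):
                        × closes — contains both V and \lnot V.
                      branch 1.2.2.1.1.2 (add \lnot V, \lnot Y):
                        \lnot (Y \land X): β-rule — branch into \lnot Y  //  \lnot X.
                          branch 1.2.2.1.1.2.1 (add \lnot Y):
                            ○ open, literals {V=F, Y=F}.
                          branch 1.2.2.1.1.2.2 (add \lnot X):
                            ○ open, literals {V=F, X=F, Y=F}.
                  branch 1.2.2.1.2 (add \lnot (Z \to \lnot Y)):
                    \lnot (Z \to \lnot Y): α-rule — add Z, \lnot \lnot Y.
                    (V \leftrightarrow Y): β-rule — branch into V, Y  //  \lnot V, \lnot Y.
                      branch 1.2.2.1.2.1 (add V, Y):
                        × closes — contains both V and \lnot V.
                      branch 1.2.2.1.2.2 (add \lnot V, \lnot Y):
                        × closes — contains both Y and \lnot Y.
              branch 1.2.2.2 (add W):
                \lnot ((Y \land X) \land (Z \to \lnot Y)): β-rule — branch into \lnot (Y \land X)  //  \lnot (Z \to \lnot Y).
                  branch 1.2.2.2.1 (add \lnot (Y \land X)):
                    \lnot (Y \land X): β-rule — branch into \lnot Y  //  \lnot X.
                      branch 1.2.2.2.1.1 (add \lnot Y):
                        ○ open, literals {V=F, W=T, Y=F}.
                      branch 1.2.2.2.1.2 (add \lnot X):
                        ○ open, literals {V=F, W=T, X=F}.
                  branch 1.2.2.2.2 (add \lnot (Z \to \lnot Y)):
                    \lnot (Z \to \lnot Y): α-rule — add Z, \lnot \lnot Y.
                    ○ open, literals {V=F, W=T, Y=T, Z=T}.
  branch 2 (add \lnot \lnot W):
    \lnot (\lnot \lnot V \leftrightarrow ((V \leftrightarrow Y) \lor W)): β-rule — branch into \lnot \lnot V, \lnot ((V \leftrightarrow Y) \lor W)  //  \lnot \lnot \lnot V, ((V \leftrightarrow Y) \lor W).
      branch 2.1 (add \lnot \lnot V, \lnot ((V \leftrightarrow Y) \lor W)):
        \lnot \lnot V: drop double negation, giving V.
        \lnot ((V \leftrightarrow Y) \lor W): α-rule — add \lnot (V \leftrightarrow Y), \lnot W.
        × closes — contains both W and \lnot W.
      branch 2.2 (add \lnot \lnot \lnot V, ((V \leftrightarrow Y) \lor W)):
        \lnot \lnot \lnot V: drop double negation, giving \lnot V.
        ((V \leftrightarrow Y) \lor W): β-rule — branch into (V \leftrightarrow Y)  //  W.
          branch 2.2.1 (add (V \leftrightarrow Y)):
            (V \leftrightarrow Y): β-rule — branch into V, Y  //  \lnot V, \lnot Y.
              branch 2.2.1.1 (add V, Y):
                × closes — contains both V and \lnot V.
              branch 2.2.1.2 (add \lnot V, \lnot Y):
                ○ open, literals {V=F, W=T, Y=F}.
          branch 2.2.2 (add W):
            ○ open, literals {V=F, W=T}.
9 branches closed, 12 open.
Each open branch fixes some atoms; the unmentioned ones are free. Counting distinct full assignments: branch {V=T, W=F, X=F, Y=F} (Z, U) contributes 4 new; branch {V=T, W=F, Y=F} (X, Z, U) contributes 4 new; branch {V=T, W=F, X=F, Y=F} (Z, U) contributes 0 new; branch {V=F, X=F, Y=F} (Z, W, U) contributes 8 new; branch {V=F, W=T, X=F} (Y, Z, U) contributes 4 new; branch {V=F, Y=F} (X, Z, W, U) contributes 8 new; branch {V=F, X=F, Y=F} (Z, W, U) contributes 0 new; branch {V=F, W=T, Y=F} (X, Z, U) contributes 0 new; branch {V=F, W=T, X=F} (Y, Z, U) contributes 0 new; branch {V=F, W=T, Y=T, Z=T} (X, U) contributes 2 new; branch {V=F, W=T, Y=F} (X, Z, U) contributes 0 new; branch {V=F, W=T} (X, Y, Z, U) contributes 2 new. Total: 32.

32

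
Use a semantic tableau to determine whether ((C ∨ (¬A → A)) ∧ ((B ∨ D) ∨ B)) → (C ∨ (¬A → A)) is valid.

Assume the negation and expand:
Initial set: {¬(((C ∨ (¬A → A)) ∧ ((B ∨ D) ∨ B)) → (C ∨ (¬A → A)))}.
¬(((C ∨ (¬A → A)) ∧ ((B ∨ D) ∨ B)) → (C ∨ (¬A → A))): α-rule — add ((C ∨ (¬A → A)) ∧ ((B ∨ D) ∨ B)), ¬(C ∨ (¬A → A)).
((C ∨ (¬A → A)) ∧ ((B ∨ D) ∨ B)): α-rule — add (C ∨ (¬A → A)), ((B ∨ D) ∨ B).
¬(C ∨ (¬A → A)): α-rule — add ¬C, ¬(¬A → A).
¬(¬A → A): α-rule — add ¬A, ¬A.
(C ∨ (¬A → A)): β-rule — branch into C  //  (¬A → A).
  branch 1 (add C):
    × closes — contains both C and ¬C.
  branch 2 (add (¬A → A)):
    ((B ∨ D) ∨ B): β-rule — branch into (B ∨ D)  //  B.
      branch 2.1 (add (B ∨ D)):
        (¬A → A): β-rule — branch into ¬¬A  //  A.
          branch 2.1.1 (add ¬¬A):
            × closes — contains both A and ¬A.
          branch 2.1.2 (add A):
            × closes — contains both A and ¬A.
      branch 2.2 (add B):
        (¬A → A): β-rule — branch into ¬¬A  //  A.
          branch 2.2.1 (add ¬¬A):
            × closes — contains both A and ¬A.
          branch 2.2.2 (add A):
            × closes — contains both A and ¬A.
All 5 branches close.
Every branch closed, so the negation is unsatisfiable and the formula is valid.

Valid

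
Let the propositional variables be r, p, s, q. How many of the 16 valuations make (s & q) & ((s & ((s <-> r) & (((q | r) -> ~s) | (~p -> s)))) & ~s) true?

Initial set: {T ((s & q) & ((s & ((s <-> r) & (((q | r) -> ~s) | (~p -> s)))) & ~s))}.
T ((s & q) & ((s & ((s <-> r) & (((q | r) -> ~s) | (~p -> s)))) & ~s)): α-rule — add T (s & q), T ((s & ((s <-> r) & (((q | r) -> ~s) | (~p -> s)))) & ~s).
T (s & q): α-rule — add T s, T q.
T ((s & ((s <-> r) & (((q | r) -> ~s) | (~p -> s)))) & ~s): α-rule — add T (s & ((s <-> r) & (((q | r) -> ~s) | (~p -> s)))), T ~s.
× closes — contains both s and ~s.
All 1 branch closes.
No open branches: the formula has 0 satisfying assignments.

0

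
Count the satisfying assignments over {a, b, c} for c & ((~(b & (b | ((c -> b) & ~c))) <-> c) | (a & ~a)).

Initial set: {(c & ((~(b & (b | ((c -> b) & ~c))) <-> c) | (a & ~a)))}.
(c & ((~(b & (b | ((c -> b) & ~c))) <-> c) | (a & ~a))): α-rule — add c, ((~(b & (b | ((c -> b) & ~c))) <-> c) | (a & ~a)).
((~(b & (b | ((c -> b) & ~c))) <-> c) | (a & ~a)): β-rule — branch into (~(b & (b | ((c -> b) & ~c))) <-> c)  //  (a & ~a).
  branch 1 (add (~(b & (b | ((c -> b) & ~c))) <-> c)):
    (~(b & (b | ((c -> b) & ~c))) <-> c): β-rule — branch into ~(b & (b | ((c -> b) & ~c))), c  //  ~~(b & (b | ((c -> b) & ~c))), ~c.
      branch 1.1 (add ~(b & (b | ((c -> b) & ~c))), c):
        ~(b & (b | ((c -> b) & ~c))): β-rule — branch into ~b  //  ~(b | ((c -> b) & ~c)).
          branch 1.1.1 (add ~b):
            ○ open, literals {b=false, c=true}.
          branch 1.1.2 (add ~(b | ((c -> b) & ~c))):
            ~(b | ((c -> b) & ~c)): α-rule — add ~b, ~((c -> b) & ~c).
            ~((c -> b) & ~c): β-rule — branch into ~(c -> b)  //  ~~c.
              branch 1.1.2.1 (add ~(c -> b)):
                ~(c -> b): α-rule — add c, ~b.
                ○ open, literals {b=false, c=true}.
              branch 1.1.2.2 (add ~~c):
                ○ open, literals {b=false, c=true}.
      branch 1.2 (add ~~(b & (b | ((c -> b) & ~c))), ~c):
        × closes — contains both c and ~c.
  branch 2 (add (a & ~a)):
    (a & ~a): α-rule — add a, ~a.
    × closes — contains both a and ~a.
2 branches closed, 3 open.
Each open branch fixes some atoms; the unmentioned ones are free. Counting distinct full assignments: branch {b=false, c=true} (a) contributes 2 new; branch {b=false, c=true} (a) contributes 0 new; branch {b=false, c=true} (a) contributes 0 new. Total: 2.

2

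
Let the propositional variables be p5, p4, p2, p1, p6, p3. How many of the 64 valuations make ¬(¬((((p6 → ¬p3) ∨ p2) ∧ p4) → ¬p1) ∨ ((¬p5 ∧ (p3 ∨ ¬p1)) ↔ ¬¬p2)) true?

Initial set: {¬(¬((((p6 → ¬p3) ∨ p2) ∧ p4) → ¬p1) ∨ ((¬p5 ∧ (p3 ∨ ¬p1)) ↔ ¬¬p2))}.
¬(¬((((p6 → ¬p3) ∨ p2) ∧ p4) → ¬p1) ∨ ((¬p5 ∧ (p3 ∨ ¬p1)) ↔ ¬¬p2)): α-rule — add ¬¬((((p6 → ¬p3) ∨ p2) ∧ p4) → ¬p1), ¬((¬p5 ∧ (p3 ∨ ¬p1)) ↔ ¬¬p2).
¬¬((((p6 → ¬p3) ∨ p2) ∧ p4) → ¬p1): β-rule — branch into ¬(((p6 → ¬p3) ∨ p2) ∧ p4)  //  ¬p1.
  branch 1 (add ¬(((p6 → ¬p3) ∨ p2) ∧ p4)):
    ¬((¬p5 ∧ (p3 ∨ ¬p1)) ↔ ¬¬p2): β-rule — branch into (¬p5 ∧ (p3 ∨ ¬p1)), ¬¬¬p2  //  ¬(¬p5 ∧ (p3 ∨ ¬p1)), ¬¬p2.
      branch 1.1 (add (¬p5 ∧ (p3 ∨ ¬p1)), ¬¬¬p2):
        (¬p5 ∧ (p3 ∨ ¬p1)): α-rule — add ¬p5, (p3 ∨ ¬p1).
        ¬¬¬p2: drop double negation, giving ¬p2.
        ¬(((p6 → ¬p3) ∨ p2) ∧ p4): β-rule — branch into ¬((p6 → ¬p3) ∨ p2)  //  ¬p4.
          branch 1.1.1 (add ¬((p6 → ¬p3) ∨ p2)):
            ¬((p6 → ¬p3) ∨ p2): α-rule — add ¬(p6 → ¬p3), ¬p2.
            ¬(p6 → ¬p3): α-rule — add p6, ¬¬p3.
            (p3 ∨ ¬p1): β-rule — branch into p3  //  ¬p1.
              branch 1.1.1.1 (add p3):
                ○ open, literals {p2=0, p3=1, p5=0, p6=1}.
              branch 1.1.1.2 (add ¬p1):
                ○ open, literals {p1=0, p2=0, p3=1, p5=0, p6=1}.
          branch 1.1.2 (add ¬p4):
            (p3 ∨ ¬p1): β-rule — branch into p3  //  ¬p1.
              branch 1.1.2.1 (add p3):
                ○ open, literals {p2=0, p3=1, p4=0, p5=0}.
              branch 1.1.2.2 (add ¬p1):
                ○ open, literals {p1=0, p2=0, p4=0, p5=0}.
      branch 1.2 (add ¬(¬p5 ∧ (p3 ∨ ¬p1)), ¬¬p2):
        ¬¬p2: drop double negation, giving p2.
        ¬(((p6 → ¬p3) ∨ p2) ∧ p4): β-rule — branch into ¬((p6 → ¬p3) ∨ p2)  //  ¬p4.
          branch 1.2.1 (add ¬((p6 → ¬p3) ∨ p2)):
            ¬((p6 → ¬p3) ∨ p2): α-rule — add ¬(p6 → ¬p3), ¬p2.
            × closes — contains both p2 and ¬p2.
          branch 1.2.2 (add ¬p4):
            ¬(¬p5 ∧ (p3 ∨ ¬p1)): β-rule — branch into ¬¬p5  //  ¬(p3 ∨ ¬p1).
              branch 1.2.2.1 (add ¬¬p5):
                ○ open, literals {p2=1, p4=0, p5=1}.
              branch 1.2.2.2 (add ¬(p3 ∨ ¬p1)):
                ¬(p3 ∨ ¬p1): α-rule — add ¬p3, ¬¬p1.
                ○ open, literals {p1=1, p2=1, p3=0, p4=0}.
  branch 2 (add ¬p1):
    ¬((¬p5 ∧ (p3 ∨ ¬p1)) ↔ ¬¬p2): β-rule — branch into (¬p5 ∧ (p3 ∨ ¬p1)), ¬¬¬p2  //  ¬(¬p5 ∧ (p3 ∨ ¬p1)), ¬¬p2.
      branch 2.1 (add (¬p5 ∧ (p3 ∨ ¬p1)), ¬¬¬p2):
        (¬p5 ∧ (p3 ∨ ¬p1)): α-rule — add ¬p5, (p3 ∨ ¬p1).
        ¬¬¬p2: drop double negation, giving ¬p2.
        (p3 ∨ ¬p1): β-rule — branch into p3  //  ¬p1.
          branch 2.1.1 (add p3):
            ○ open, literals {p1=0, p2=0, p3=1, p5=0}.
          branch 2.1.2 (add ¬p1):
            ○ open, literals {p1=0, p2=0, p5=0}.
      branch 2.2 (add ¬(¬p5 ∧ (p3 ∨ ¬p1)), ¬¬p2):
        ¬¬p2: drop double negation, giving p2.
        ¬(¬p5 ∧ (p3 ∨ ¬p1)): β-rule — branch into ¬¬p5  //  ¬(p3 ∨ ¬p1).
          branch 2.2.1 (add ¬¬p5):
            ○ open, literals {p1=0, p2=1, p5=1}.
          branch 2.2.2 (add ¬(p3 ∨ ¬p1)):
            ¬(p3 ∨ ¬p1): α-rule — add ¬p3, ¬¬p1.
            × closes — contains both p1 and ¬p1.
2 branches closed, 9 open.
Each open branch fixes some atoms; the unmentioned ones are free. Counting distinct full assignments: branch {p2=0, p3=1, p5=0, p6=1} (p4, p1) contributes 4 new; branch {p1=0, p2=0, p3=1, p5=0, p6=1} (p4) contributes 0 new; branch {p2=0, p3=1, p4=0, p5=0} (p1, p6) contributes 2 new; branch {p1=0, p2=0, p4=0, p5=0} (p6, p3) contributes 2 new; branch {p2=1, p4=0, p5=1} (p1, p6, p3) contributes 8 new; branch {p1=1, p2=1, p3=0, p4=0} (p5, p6) contributes 2 new; branch {p1=0, p2=0, p3=1, p5=0} (p4, p6) contributes 1 new; branch {p1=0, p2=0, p5=0} (p4, p6, p3) contributes 2 new; branch {p1=0, p2=1, p5=1} (p4, p6, p3) contributes 4 new. Total: 25.

25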